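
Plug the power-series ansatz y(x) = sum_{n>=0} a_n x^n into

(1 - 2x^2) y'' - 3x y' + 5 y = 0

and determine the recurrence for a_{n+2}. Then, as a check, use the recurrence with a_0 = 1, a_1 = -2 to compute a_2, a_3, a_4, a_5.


Substitute y = sum_n a_n x^n.
(1 - 2 x^2) y'' contributes (n+2)(n+1) a_{n+2} - 2 n(n-1) a_n at x^n.
-3 x y'(x) contributes -3 n a_n at x^n.
5 y(x) contributes 5 a_n at x^n.
Matching x^n: (n+2)(n+1) a_{n+2} + (-2 n(n-1) - 3 n + 5) a_n = 0.
Thus a_{n+2} = (2 n(n-1) + 3 n - 5) / ((n+1)(n+2)) * a_n.

Check with a_0 = 1, a_1 = -2 (apply the recurrence for n = 0, 1, 2, 3): a_0 = 1, a_1 = -2, a_2 = -5/2, a_3 = 2/3, a_4 = -25/24, a_5 = 8/15.

a_(n+2) = (2 n(n-1) + 3 n - 5) / ((n+1)(n+2)) * a_n; check: a_0 = 1, a_1 = -2, a_2 = -5/2, a_3 = 2/3, a_4 = -25/24, a_5 = 8/15


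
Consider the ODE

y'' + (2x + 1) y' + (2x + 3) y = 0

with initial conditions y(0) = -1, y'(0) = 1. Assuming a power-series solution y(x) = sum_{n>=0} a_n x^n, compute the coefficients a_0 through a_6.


Ansatz: y(x) = sum_{n>=0} a_n x^n, so y'(x) = sum_{n>=1} n a_n x^(n-1) and y''(x) = sum_{n>=2} n(n-1) a_n x^(n-2).
Substitute into P(x) y'' + Q(x) y' + R(x) y = 0 with P(x) = 1, Q(x) = 2x + 1, R(x) = 2x + 3, and match powers of x.
Initial conditions: a_0 = -1, a_1 = 1.
Setting the coefficient of each power of x to zero and solving order by order (substituting the coefficients already found):
  x^0: 2 a_2 + a_1 + 3 a_0 = 0  ->  2 a_2 = -a_1 - 3 a_0 = 2  ->  a_2 = 1
  x^1: 6 a_3 + 2 a_2 + 5 a_1 + 2 a_0 = 0  ->  6 a_3 = -2 a_2 - 5 a_1 - 2 a_0 = -5  ->  a_3 = -5/6
  x^2: 12 a_4 + 3 a_3 + 7 a_2 + 2 a_1 = 0  ->  12 a_4 = -3 a_3 - 7 a_2 - 2 a_1 = -13/2  ->  a_4 = -13/24
  x^3: 20 a_5 + 4 a_4 + 9 a_3 + 2 a_2 = 0  ->  20 a_5 = -4 a_4 - 9 a_3 - 2 a_2 = 23/3  ->  a_5 = 23/60
  x^4: 30 a_6 + 5 a_5 + 11 a_4 + 2 a_3 = 0  ->  30 a_6 = -5 a_5 - 11 a_4 - 2 a_3 = 137/24  ->  a_6 = 137/720
Truncated series: y(x) = -1 + x + x^2 - (5/6) x^3 - (13/24) x^4 + (23/60) x^5 + (137/720) x^6 + O(x^7).

a_0 = -1; a_1 = 1; a_2 = 1; a_3 = -5/6; a_4 = -13/24; a_5 = 23/60; a_6 = 137/720


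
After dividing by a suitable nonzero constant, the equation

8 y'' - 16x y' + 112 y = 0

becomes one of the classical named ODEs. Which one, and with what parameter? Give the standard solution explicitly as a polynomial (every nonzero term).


All three coefficients share the factor 8; dividing through by 8 gives  y'' - 2x y' + 14 y = 0.
This matches the Hermite equation y'' - 2x y' + 2n y = 0 with 2n = 14, so n = 7; the polynomial solution is H_7(x).
With y = sum_k a_k x^k, matching x^k gives (k+2)(k+1) a_{k+2} = 2(k - n) a_k = 2(k - 7) a_k. The right side vanishes at k = 7, so the series with the parity of 7 terminates at degree 7.
Standard normalization: leading coefficient of H_n is 2^n, so a_7 = 2^7 = 128. Work downward with a_k = (k+1)(k+2) a_{k+2} / (2(k - n)):
  a_5 = (6)(7)(128) / (2(5 - 7)) = 5376/(-4) = -1344
  a_3 = (4)(5)(-1344) / (2(3 - 7)) = -26880/(-8) = 3360
  a_1 = (2)(3)(3360) / (2(1 - 7)) = 20160/(-12) = -1680
Hence H_7(x) = 128 x^7 - 1344 x^5 + 3360 x^3 - 1680 x.

H_7(x); series = 128 x^7 - 1344 x^5 + 3360 x^3 - 1680 x


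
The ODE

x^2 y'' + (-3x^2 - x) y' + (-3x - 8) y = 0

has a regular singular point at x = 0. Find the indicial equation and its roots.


Divide by x^2 to reach normal form y'' + P_1(x) y' + P_2(x) y = 0 with P_1(x) = -3 - 1/x and P_2(x) = -3/x - 8/x^2.
x = 0 is a singular point because the y'-coefficient -3 - 1/x has a pole at x = 0 and the y-coefficient -3/x - 8/x^2 has a pole at x = 0.
It is a regular singular point because x P_1(x) = p(x) = -3x - 1 and x^2 P_2(x) = q(x) = -3x - 8 are polynomials, hence analytic at x = 0.
p(0) = -1,  q(0) = -8.
Indicial equation: r(r-1) + p(0) r + q(0) = 0, i.e. r^2 + (p(0) - 1) r + q(0) = 0, i.e. r^2 - 2 r - 8 = 0.
Discriminant: (-2)^2 - 4(-8) = 36, so r = (2 ± 6)/2.
Solving: r_1 = 4, r_2 = -2.

indicial: r^2 - 2 r - 8 = 0; roots r_1 = 4, r_2 = -2


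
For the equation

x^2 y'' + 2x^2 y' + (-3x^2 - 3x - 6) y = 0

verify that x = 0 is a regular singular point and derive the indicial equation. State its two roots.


Divide by x^2 to reach normal form y'' + P_1(x) y' + P_2(x) y = 0 with P_1(x) = 2 and P_2(x) = -3 - 3/x - 6/x^2.
x = 0 is a singular point because the y-coefficient -3 - 3/x - 6/x^2 has a pole at x = 0.
It is a regular singular point because x P_1(x) = p(x) = 2x and x^2 P_2(x) = q(x) = -3x^2 - 3x - 6 are polynomials, hence analytic at x = 0.
p(0) = 0,  q(0) = -6.
Indicial equation: r(r-1) + p(0) r + q(0) = 0, i.e. r^2 + (p(0) - 1) r + q(0) = 0, i.e. r^2 - 1 r - 6 = 0.
Discriminant: (-1)^2 - 4(-6) = 25, so r = (1 ± 5)/2.
Solving: r_1 = 3, r_2 = -2.

indicial: r^2 - 1 r - 6 = 0; roots r_1 = 3, r_2 = -2


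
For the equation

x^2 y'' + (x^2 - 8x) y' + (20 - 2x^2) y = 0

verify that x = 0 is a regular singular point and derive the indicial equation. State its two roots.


Divide by x^2 to reach normal form y'' + P_1(x) y' + P_2(x) y = 0 with P_1(x) = 1 - 8/x and P_2(x) = -2 + 20/x^2.
x = 0 is a singular point because the y'-coefficient 1 - 8/x has a pole at x = 0 and the y-coefficient -2 + 20/x^2 has a pole at x = 0.
It is a regular singular point because x P_1(x) = p(x) = x - 8 and x^2 P_2(x) = q(x) = 20 - 2x^2 are polynomials, hence analytic at x = 0.
p(0) = -8,  q(0) = 20.
Indicial equation: r(r-1) + p(0) r + q(0) = 0, i.e. r^2 + (p(0) - 1) r + q(0) = 0, i.e. r^2 - 9 r + 20 = 0.
Discriminant: (-9)^2 - 4(20) = 1, so r = (9 ± 1)/2.
Solving: r_1 = 5, r_2 = 4.

indicial: r^2 - 9 r + 20 = 0; roots r_1 = 5, r_2 = 4


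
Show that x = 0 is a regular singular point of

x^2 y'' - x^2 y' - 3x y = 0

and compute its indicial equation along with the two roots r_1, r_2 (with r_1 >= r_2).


Divide by x^2 to reach normal form y'' + P_1(x) y' + P_2(x) y = 0 with P_1(x) = -1 and P_2(x) = -3/x.
x = 0 is a singular point because the y-coefficient -3/x has a pole at x = 0.
It is a regular singular point because x P_1(x) = p(x) = -x and x^2 P_2(x) = q(x) = -3x are polynomials, hence analytic at x = 0.
p(0) = 0,  q(0) = 0.
Indicial equation: r(r-1) + p(0) r + q(0) = 0, i.e. r^2 + (p(0) - 1) r + q(0) = 0, i.e. r^2 - 1 r = 0.
Discriminant: (-1)^2 - 4(0) = 1, so r = (1 ± 1)/2.
Solving: r_1 = 1, r_2 = 0.

indicial: r^2 - 1 r = 0; roots r_1 = 1, r_2 = 0


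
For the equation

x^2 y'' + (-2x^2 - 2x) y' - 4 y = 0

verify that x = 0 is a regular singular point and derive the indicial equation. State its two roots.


Divide by x^2 to reach normal form y'' + P_1(x) y' + P_2(x) y = 0 with P_1(x) = -2 - 2/x and P_2(x) = -4/x^2.
x = 0 is a singular point because the y'-coefficient -2 - 2/x has a pole at x = 0 and the y-coefficient -4/x^2 has a pole at x = 0.
It is a regular singular point because x P_1(x) = p(x) = -2x - 2 and x^2 P_2(x) = q(x) = -4 are polynomials, hence analytic at x = 0.
p(0) = -2,  q(0) = -4.
Indicial equation: r(r-1) + p(0) r + q(0) = 0, i.e. r^2 + (p(0) - 1) r + q(0) = 0, i.e. r^2 - 3 r - 4 = 0.
Discriminant: (-3)^2 - 4(-4) = 25, so r = (3 ± 5)/2.
Solving: r_1 = 4, r_2 = -1.

indicial: r^2 - 3 r - 4 = 0; roots r_1 = 4, r_2 = -1


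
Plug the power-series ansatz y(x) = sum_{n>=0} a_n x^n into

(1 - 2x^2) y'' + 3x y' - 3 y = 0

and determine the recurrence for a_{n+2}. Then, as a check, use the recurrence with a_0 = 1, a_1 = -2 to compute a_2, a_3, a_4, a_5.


Substitute y = sum_n a_n x^n.
(1 - 2 x^2) y'' contributes (n+2)(n+1) a_{n+2} - 2 n(n-1) a_n at x^n.
3 x y'(x) contributes 3 n a_n at x^n.
-3 y(x) contributes -3 a_n at x^n.
Matching x^n: (n+2)(n+1) a_{n+2} + (-2 n(n-1) + 3 n - 3) a_n = 0.
Thus a_{n+2} = (2 n(n-1) - 3 n + 3) / ((n+1)(n+2)) * a_n.

Check with a_0 = 1, a_1 = -2 (apply the recurrence for n = 0, 1, 2, 3): a_0 = 1, a_1 = -2, a_2 = 3/2, a_3 = 0, a_4 = 1/8, a_5 = 0.

a_(n+2) = (2 n(n-1) - 3 n + 3) / ((n+1)(n+2)) * a_n; check: a_0 = 1, a_1 = -2, a_2 = 3/2, a_3 = 0, a_4 = 1/8, a_5 = 0


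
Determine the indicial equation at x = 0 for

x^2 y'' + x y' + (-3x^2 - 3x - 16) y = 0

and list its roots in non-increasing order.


Divide by x^2 to reach normal form y'' + P_1(x) y' + P_2(x) y = 0 with P_1(x) = 1/x and P_2(x) = -3 - 3/x - 16/x^2.
x = 0 is a singular point because the y'-coefficient 1/x has a pole at x = 0 and the y-coefficient -3 - 3/x - 16/x^2 has a pole at x = 0.
It is a regular singular point because x P_1(x) = p(x) = 1 and x^2 P_2(x) = q(x) = -3x^2 - 3x - 16 are polynomials, hence analytic at x = 0.
p(0) = 1,  q(0) = -16.
Indicial equation: r(r-1) + p(0) r + q(0) = 0, i.e. r^2 + (p(0) - 1) r + q(0) = 0, i.e. r^2 - 16 = 0.
Discriminant: (0)^2 - 4(-16) = 64, so r = (0 ± 8)/2.
Solving: r_1 = 4, r_2 = -4.

indicial: r^2 - 16 = 0; roots r_1 = 4, r_2 = -4


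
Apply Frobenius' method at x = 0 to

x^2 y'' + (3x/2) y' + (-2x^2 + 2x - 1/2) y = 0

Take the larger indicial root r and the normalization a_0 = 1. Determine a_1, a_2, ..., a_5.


Write in Frobenius form y'' + (p(x)/x) y' + (q(x)/x^2) y = 0:
  p(x) = 3/2,  q(x) = -2x^2 + 2x - 1/2.
Indicial equation: r(r-1) + (3/2) r + (-1/2) = 0 -> roots r_1 = 1/2, r_2 = -1.
Take r = r_1 = 1/2. Let y(x) = x^r sum_{n>=0} a_n x^n with a_0 = 1.
Substitute y = x^r sum a_n x^n and match x^{r+n}. The recurrence is
  D(n) a_n + 2 a_{n-1} - 2 a_{n-2} = 0,  where D(n) = (r+n)(r+n-1) + (3/2)(r+n) + (-1/2).
  a_n = [-2 a_{n-1} + 2 a_{n-2}] / D(n).
Since the indicial polynomial factors as (r - r_1)(r - r_2), D(n) = (r_1 + n - r_1)(r_1 + n - r_2) = n(n + 3/2).
Evaluating step by step (a_0 = 1):
  n = 1: D(1) = 1(1 + 3/2) = 5/2; numerator = -2(1) = -2; a_1 = (-2)/(5/2) = -4/5
  n = 2: D(2) = 2(2 + 3/2) = 7; numerator = -2(-4/5) + 2(1) = 18/5; a_2 = (18/5)/(7) = 18/35
  n = 3: D(3) = 3(3 + 3/2) = 27/2; numerator = -2(18/35) + 2(-4/5) = -92/35; a_3 = (-92/35)/(27/2) = -184/945
  n = 4: D(4) = 4(4 + 3/2) = 22; numerator = -2(-184/945) + 2(18/35) = 268/189; a_4 = (268/189)/(22) = 134/2079
  n = 5: D(5) = 5(5 + 3/2) = 65/2; numerator = -2(134/2079) + 2(-184/945) = -1796/3465; a_5 = (-1796/3465)/(65/2) = -3592/225225

r = 1/2; a_0 = 1; a_1 = -4/5; a_2 = 18/35; a_3 = -184/945; a_4 = 134/2079; a_5 = -3592/225225


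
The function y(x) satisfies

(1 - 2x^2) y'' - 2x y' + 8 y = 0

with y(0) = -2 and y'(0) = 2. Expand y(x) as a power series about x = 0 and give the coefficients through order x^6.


Ansatz: y(x) = sum_{n>=0} a_n x^n, so y'(x) = sum_{n>=1} n a_n x^(n-1) and y''(x) = sum_{n>=2} n(n-1) a_n x^(n-2).
Substitute into P(x) y'' + Q(x) y' + R(x) y = 0 with P(x) = 1 - 2x^2, Q(x) = -2x, R(x) = 8, and match powers of x.
Initial conditions: a_0 = -2, a_1 = 2.
Setting the coefficient of each power of x to zero and solving order by order (substituting the coefficients already found):
  x^0: 2 a_2 + 8 a_0 = 0  ->  2 a_2 = -8 a_0 = 16  ->  a_2 = 8
  x^1: 6 a_3 + 6 a_1 = 0  ->  6 a_3 = -6 a_1 = -12  ->  a_3 = -2
  x^2: 12 a_4 = 0  ->  a_4 = 0
  x^3: 20 a_5 - 10 a_3 = 0  ->  20 a_5 = 10 a_3 = -20  ->  a_5 = -1
  x^4: 30 a_6 - 24 a_4 = 0  ->  30 a_6 = 24 a_4 = 0  ->  a_6 = 0
Truncated series: y(x) = -2 + 2 x + 8 x^2 - 2 x^3 - x^5 + O(x^7).

a_0 = -2; a_1 = 2; a_2 = 8; a_3 = -2; a_4 = 0; a_5 = -1; a_6 = 0


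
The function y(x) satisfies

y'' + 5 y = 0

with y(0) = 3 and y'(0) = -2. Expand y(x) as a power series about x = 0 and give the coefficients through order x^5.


Ansatz: y(x) = sum_{n>=0} a_n x^n, so y'(x) = sum_{n>=1} n a_n x^(n-1) and y''(x) = sum_{n>=2} n(n-1) a_n x^(n-2).
Substitute into P(x) y'' + Q(x) y' + R(x) y = 0 with P(x) = 1, Q(x) = 0, R(x) = 5, and match powers of x.
Initial conditions: a_0 = 3, a_1 = -2.
Setting the coefficient of each power of x to zero and solving order by order (substituting the coefficients already found):
  x^0: 2 a_2 + 5 a_0 = 0  ->  2 a_2 = -5 a_0 = -15  ->  a_2 = -15/2
  x^1: 6 a_3 + 5 a_1 = 0  ->  6 a_3 = -5 a_1 = 10  ->  a_3 = 5/3
  x^2: 12 a_4 + 5 a_2 = 0  ->  12 a_4 = -5 a_2 = 75/2  ->  a_4 = 25/8
  x^3: 20 a_5 + 5 a_3 = 0  ->  20 a_5 = -5 a_3 = -25/3  ->  a_5 = -5/12
Truncated series: y(x) = 3 - 2 x - (15/2) x^2 + (5/3) x^3 + (25/8) x^4 - (5/12) x^5 + O(x^6).

a_0 = 3; a_1 = -2; a_2 = -15/2; a_3 = 5/3; a_4 = 25/8; a_5 = -5/12


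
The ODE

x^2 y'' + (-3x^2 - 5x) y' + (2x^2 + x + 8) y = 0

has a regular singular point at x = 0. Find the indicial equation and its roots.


Divide by x^2 to reach normal form y'' + P_1(x) y' + P_2(x) y = 0 with P_1(x) = -3 - 5/x and P_2(x) = 2 + 1/x + 8/x^2.
x = 0 is a singular point because the y'-coefficient -3 - 5/x has a pole at x = 0 and the y-coefficient 2 + 1/x + 8/x^2 has a pole at x = 0.
It is a regular singular point because x P_1(x) = p(x) = -3x - 5 and x^2 P_2(x) = q(x) = 2x^2 + x + 8 are polynomials, hence analytic at x = 0.
p(0) = -5,  q(0) = 8.
Indicial equation: r(r-1) + p(0) r + q(0) = 0, i.e. r^2 + (p(0) - 1) r + q(0) = 0, i.e. r^2 - 6 r + 8 = 0.
Discriminant: (-6)^2 - 4(8) = 4, so r = (6 ± 2)/2.
Solving: r_1 = 4, r_2 = 2.

indicial: r^2 - 6 r + 8 = 0; roots r_1 = 4, r_2 = 2


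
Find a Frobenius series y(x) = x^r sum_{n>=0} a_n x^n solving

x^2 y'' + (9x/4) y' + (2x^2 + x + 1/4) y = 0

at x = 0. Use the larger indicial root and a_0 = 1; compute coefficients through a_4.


Write in Frobenius form y'' + (p(x)/x) y' + (q(x)/x^2) y = 0:
  p(x) = 9/4,  q(x) = 2x^2 + x + 1/4.
Indicial equation: r(r-1) + (9/4) r + (1/4) = 0 -> roots r_1 = -1/4, r_2 = -1.
Take r = r_1 = -1/4. Let y(x) = x^r sum_{n>=0} a_n x^n with a_0 = 1.
Substitute y = x^r sum a_n x^n and match x^{r+n}. The recurrence is
  D(n) a_n + 1 a_{n-1} + 2 a_{n-2} = 0,  where D(n) = (r+n)(r+n-1) + (9/4)(r+n) + (1/4).
  a_n = [-1 a_{n-1} - 2 a_{n-2}] / D(n).
Since the indicial polynomial factors as (r - r_1)(r - r_2), D(n) = (r_1 + n - r_1)(r_1 + n - r_2) = n(n + 3/4).
Evaluating step by step (a_0 = 1):
  n = 1: D(1) = 1(1 + 3/4) = 7/4; numerator = -1(1) = -1; a_1 = (-1)/(7/4) = -4/7
  n = 2: D(2) = 2(2 + 3/4) = 11/2; numerator = -1(-4/7) - 2(1) = -10/7; a_2 = (-10/7)/(11/2) = -20/77
  n = 3: D(3) = 3(3 + 3/4) = 45/4; numerator = -1(-20/77) - 2(-4/7) = 108/77; a_3 = (108/77)/(45/4) = 48/385
  n = 4: D(4) = 4(4 + 3/4) = 19; numerator = -1(48/385) - 2(-20/77) = 152/385; a_4 = (152/385)/(19) = 8/385

r = -1/4; a_0 = 1; a_1 = -4/7; a_2 = -20/77; a_3 = 48/385; a_4 = 8/385


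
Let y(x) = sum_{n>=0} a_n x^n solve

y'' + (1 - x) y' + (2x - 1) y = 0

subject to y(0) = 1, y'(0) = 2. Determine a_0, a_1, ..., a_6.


Ansatz: y(x) = sum_{n>=0} a_n x^n, so y'(x) = sum_{n>=1} n a_n x^(n-1) and y''(x) = sum_{n>=2} n(n-1) a_n x^(n-2).
Substitute into P(x) y'' + Q(x) y' + R(x) y = 0 with P(x) = 1, Q(x) = 1 - x, R(x) = 2x - 1, and match powers of x.
Initial conditions: a_0 = 1, a_1 = 2.
Setting the coefficient of each power of x to zero and solving order by order (substituting the coefficients already found):
  x^0: 2 a_2 + a_1 - a_0 = 0  ->  2 a_2 = -a_1 + a_0 = -1  ->  a_2 = -1/2
  x^1: 6 a_3 + 2 a_2 - 2 a_1 + 2 a_0 = 0  ->  6 a_3 = -2 a_2 + 2 a_1 - 2 a_0 = 3  ->  a_3 = 1/2
  x^2: 12 a_4 + 3 a_3 - 3 a_2 + 2 a_1 = 0  ->  12 a_4 = -3 a_3 + 3 a_2 - 2 a_1 = -7  ->  a_4 = -7/12
  x^3: 20 a_5 + 4 a_4 - 4 a_3 + 2 a_2 = 0  ->  20 a_5 = -4 a_4 + 4 a_3 - 2 a_2 = 16/3  ->  a_5 = 4/15
  x^4: 30 a_6 + 5 a_5 - 5 a_4 + 2 a_3 = 0  ->  30 a_6 = -5 a_5 + 5 a_4 - 2 a_3 = -21/4  ->  a_6 = -7/40
Truncated series: y(x) = 1 + 2 x - (1/2) x^2 + (1/2) x^3 - (7/12) x^4 + (4/15) x^5 - (7/40) x^6 + O(x^7).

a_0 = 1; a_1 = 2; a_2 = -1/2; a_3 = 1/2; a_4 = -7/12; a_5 = 4/15; a_6 = -7/40


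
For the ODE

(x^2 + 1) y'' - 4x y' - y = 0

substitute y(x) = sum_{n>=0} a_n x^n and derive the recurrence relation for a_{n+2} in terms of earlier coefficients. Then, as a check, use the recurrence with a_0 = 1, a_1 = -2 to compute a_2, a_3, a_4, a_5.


Substitute y = sum_n a_n x^n.
(1 + 1 x^2) y'' contributes (n+2)(n+1) a_{n+2} + n(n-1) a_n at x^n.
-4 x y'(x) contributes -4 n a_n at x^n.
-y(x) contributes -1 a_n at x^n.
Matching x^n: (n+2)(n+1) a_{n+2} + (n(n-1) - 4 n - 1) a_n = 0.
Thus a_{n+2} = (-n(n-1) + 4 n + 1) / ((n+1)(n+2)) * a_n.

Check with a_0 = 1, a_1 = -2 (apply the recurrence for n = 0, 1, 2, 3): a_0 = 1, a_1 = -2, a_2 = 1/2, a_3 = -5/3, a_4 = 7/24, a_5 = -7/12.

a_(n+2) = (-n(n-1) + 4 n + 1) / ((n+1)(n+2)) * a_n; check: a_0 = 1, a_1 = -2, a_2 = 1/2, a_3 = -5/3, a_4 = 7/24, a_5 = -7/12


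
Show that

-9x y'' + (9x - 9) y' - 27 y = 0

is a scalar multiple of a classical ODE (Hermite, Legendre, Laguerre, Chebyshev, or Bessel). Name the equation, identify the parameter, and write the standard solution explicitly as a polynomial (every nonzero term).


All three coefficients share the factor -9; dividing through by -9 gives  x y'' + (1 - x) y' + 3 y = 0.
This matches the Laguerre equation x y'' + (1 - x) y' + n y = 0 with n = 3; the polynomial solution is L_3(x).
With y = sum_k a_k x^k, matching x^k gives (k+1)k a_{k+1} + (k+1) a_{k+1} - k a_k + n a_k = 0, i.e. (k+1)^2 a_{k+1} = (k - n) a_k = (k - 3) a_k. The right side vanishes at k = 3, so the series terminates at degree 3.
Standard normalization L_n(0) = 1 gives a_0 = 1. Work upward with a_{k+1} = (k - 3) a_k / (k+1)^2:
  a_1 = (0 - 3)(1) / 1^2 = -3/1 = -3
  a_2 = (1 - 3)(-3) / 2^2 = 6/4 = 3/2
  a_3 = (2 - 3)(3/2) / 3^2 = (-3/2)/9 = -1/6
Hence L_3(x) = -x^3/6 + 3 x^2/2 - 3 x + 1.

L_3(x); series = -x^3/6 + 3 x^2/2 - 3 x + 1


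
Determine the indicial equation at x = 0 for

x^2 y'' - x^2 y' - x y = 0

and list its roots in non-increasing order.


Divide by x^2 to reach normal form y'' + P_1(x) y' + P_2(x) y = 0 with P_1(x) = -1 and P_2(x) = -1/x.
x = 0 is a singular point because the y-coefficient -1/x has a pole at x = 0.
It is a regular singular point because x P_1(x) = p(x) = -x and x^2 P_2(x) = q(x) = -x are polynomials, hence analytic at x = 0.
p(0) = 0,  q(0) = 0.
Indicial equation: r(r-1) + p(0) r + q(0) = 0, i.e. r^2 + (p(0) - 1) r + q(0) = 0, i.e. r^2 - 1 r = 0.
Discriminant: (-1)^2 - 4(0) = 1, so r = (1 ± 1)/2.
Solving: r_1 = 1, r_2 = 0.

indicial: r^2 - 1 r = 0; roots r_1 = 1, r_2 = 0


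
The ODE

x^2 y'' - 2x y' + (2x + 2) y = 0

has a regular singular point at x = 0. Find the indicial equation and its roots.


Divide by x^2 to reach normal form y'' + P_1(x) y' + P_2(x) y = 0 with P_1(x) = -2/x and P_2(x) = 2/x + 2/x^2.
x = 0 is a singular point because the y'-coefficient -2/x has a pole at x = 0 and the y-coefficient 2/x + 2/x^2 has a pole at x = 0.
It is a regular singular point because x P_1(x) = p(x) = -2 and x^2 P_2(x) = q(x) = 2x + 2 are polynomials, hence analytic at x = 0.
p(0) = -2,  q(0) = 2.
Indicial equation: r(r-1) + p(0) r + q(0) = 0, i.e. r^2 + (p(0) - 1) r + q(0) = 0, i.e. r^2 - 3 r + 2 = 0.
Discriminant: (-3)^2 - 4(2) = 1, so r = (3 ± 1)/2.
Solving: r_1 = 2, r_2 = 1.

indicial: r^2 - 3 r + 2 = 0; roots r_1 = 2, r_2 = 1


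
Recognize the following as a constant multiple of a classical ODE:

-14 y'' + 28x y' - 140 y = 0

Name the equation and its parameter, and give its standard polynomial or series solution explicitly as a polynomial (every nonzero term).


All three coefficients share the factor -14; dividing through by -14 gives  y'' - 2x y' + 10 y = 0.
This matches the Hermite equation y'' - 2x y' + 2n y = 0 with 2n = 10, so n = 5; the polynomial solution is H_5(x).
With y = sum_k a_k x^k, matching x^k gives (k+2)(k+1) a_{k+2} = 2(k - n) a_k = 2(k - 5) a_k. The right side vanishes at k = 5, so the series with the parity of 5 terminates at degree 5.
Standard normalization: leading coefficient of H_n is 2^n, so a_5 = 2^5 = 32. Work downward with a_k = (k+1)(k+2) a_{k+2} / (2(k - n)):
  a_3 = (4)(5)(32) / (2(3 - 5)) = 640/(-4) = -160
  a_1 = (2)(3)(-160) / (2(1 - 5)) = -960/(-8) = 120
Hence H_5(x) = 32 x^5 - 160 x^3 + 120 x.

H_5(x); series = 32 x^5 - 160 x^3 + 120 x


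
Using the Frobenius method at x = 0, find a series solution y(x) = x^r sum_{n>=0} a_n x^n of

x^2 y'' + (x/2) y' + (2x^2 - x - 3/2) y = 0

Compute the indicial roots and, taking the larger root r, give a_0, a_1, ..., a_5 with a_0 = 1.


Write in Frobenius form y'' + (p(x)/x) y' + (q(x)/x^2) y = 0:
  p(x) = 1/2,  q(x) = 2x^2 - x - 3/2.
Indicial equation: r(r-1) + (1/2) r + (-3/2) = 0 -> roots r_1 = 3/2, r_2 = -1.
Take r = r_1 = 3/2. Let y(x) = x^r sum_{n>=0} a_n x^n with a_0 = 1.
Substitute y = x^r sum a_n x^n and match x^{r+n}. The recurrence is
  D(n) a_n - 1 a_{n-1} + 2 a_{n-2} = 0,  where D(n) = (r+n)(r+n-1) + (1/2)(r+n) + (-3/2).
  a_n = [1 a_{n-1} - 2 a_{n-2}] / D(n).
Since the indicial polynomial factors as (r - r_1)(r - r_2), D(n) = (r_1 + n - r_1)(r_1 + n - r_2) = n(n + 5/2).
Evaluating step by step (a_0 = 1):
  n = 1: D(1) = 1(1 + 5/2) = 7/2; numerator = 1(1) = 1; a_1 = (1)/(7/2) = 2/7
  n = 2: D(2) = 2(2 + 5/2) = 9; numerator = 1(2/7) - 2(1) = -12/7; a_2 = (-12/7)/(9) = -4/21
  n = 3: D(3) = 3(3 + 5/2) = 33/2; numerator = 1(-4/21) - 2(2/7) = -16/21; a_3 = (-16/21)/(33/2) = -32/693
  n = 4: D(4) = 4(4 + 5/2) = 26; numerator = 1(-32/693) - 2(-4/21) = 232/693; a_4 = (232/693)/(26) = 116/9009
  n = 5: D(5) = 5(5 + 5/2) = 75/2; numerator = 1(116/9009) - 2(-32/693) = 316/3003; a_5 = (316/3003)/(75/2) = 632/225225

r = 3/2; a_0 = 1; a_1 = 2/7; a_2 = -4/21; a_3 = -32/693; a_4 = 116/9009; a_5 = 632/225225


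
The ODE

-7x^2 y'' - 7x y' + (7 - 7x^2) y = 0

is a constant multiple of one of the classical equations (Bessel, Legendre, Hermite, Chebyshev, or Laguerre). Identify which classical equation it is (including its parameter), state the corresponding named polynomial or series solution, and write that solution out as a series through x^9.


All three coefficients share the factor -7; dividing through by -7 gives  x^2 y'' + x y' + (x^2 - 1) y = 0.
This matches the Bessel equation x^2 y'' + x y' + (x^2 - nu^2) y = 0 with nu^2 = 1, so nu = 1; the solution bounded at x = 0 is J_1(x).
Frobenius at x = 0: indicial roots ±nu; for r = nu the recurrence k(k + 2nu) c_k = -c_{k-2} gives the standard series J_nu(x) = sum_{k>=0} (-1)^k / (k! (k+nu)!) (x/2)^(2k+nu). Evaluate the first 5 terms:
  k = 0: (-1)^0 / (0! * 1! * 2^1) x^1 = 1/(1*1*2) x^1 = (1/2) x^1
  k = 1: (-1)^1 / (1! * 2! * 2^3) x^3 = -1/(1*2*8) x^3 = (-1/16) x^3
  k = 2: (-1)^2 / (2! * 3! * 2^5) x^5 = 1/(2*6*32) x^5 = (1/384) x^5
  k = 3: (-1)^3 / (3! * 4! * 2^7) x^7 = -1/(6*24*128) x^7 = (-1/18432) x^7
  k = 4: (-1)^4 / (4! * 5! * 2^9) x^9 = 1/(24*120*512) x^9 = (1/1474560) x^9
Hence J_1(x) = x^9/1474560 - x^7/18432 + x^5/384 - x^3/16 + x/2 + ....

J_1(x); series = x^9/1474560 - x^7/18432 + x^5/384 - x^3/16 + x/2


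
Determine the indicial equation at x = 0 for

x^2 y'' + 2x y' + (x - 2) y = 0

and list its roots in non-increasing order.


Divide by x^2 to reach normal form y'' + P_1(x) y' + P_2(x) y = 0 with P_1(x) = 2/x and P_2(x) = 1/x - 2/x^2.
x = 0 is a singular point because the y'-coefficient 2/x has a pole at x = 0 and the y-coefficient 1/x - 2/x^2 has a pole at x = 0.
It is a regular singular point because x P_1(x) = p(x) = 2 and x^2 P_2(x) = q(x) = x - 2 are polynomials, hence analytic at x = 0.
p(0) = 2,  q(0) = -2.
Indicial equation: r(r-1) + p(0) r + q(0) = 0, i.e. r^2 + (p(0) - 1) r + q(0) = 0, i.e. r^2 + 1 r - 2 = 0.
Discriminant: (1)^2 - 4(-2) = 9, so r = (-1 ± 3)/2.
Solving: r_1 = 1, r_2 = -2.

indicial: r^2 + 1 r - 2 = 0; roots r_1 = 1, r_2 = -2


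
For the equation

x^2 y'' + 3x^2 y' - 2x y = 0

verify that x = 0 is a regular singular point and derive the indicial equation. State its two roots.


Divide by x^2 to reach normal form y'' + P_1(x) y' + P_2(x) y = 0 with P_1(x) = 3 and P_2(x) = -2/x.
x = 0 is a singular point because the y-coefficient -2/x has a pole at x = 0.
It is a regular singular point because x P_1(x) = p(x) = 3x and x^2 P_2(x) = q(x) = -2x are polynomials, hence analytic at x = 0.
p(0) = 0,  q(0) = 0.
Indicial equation: r(r-1) + p(0) r + q(0) = 0, i.e. r^2 + (p(0) - 1) r + q(0) = 0, i.e. r^2 - 1 r = 0.
Discriminant: (-1)^2 - 4(0) = 1, so r = (1 ± 1)/2.
Solving: r_1 = 1, r_2 = 0.

indicial: r^2 - 1 r = 0; roots r_1 = 1, r_2 = 0


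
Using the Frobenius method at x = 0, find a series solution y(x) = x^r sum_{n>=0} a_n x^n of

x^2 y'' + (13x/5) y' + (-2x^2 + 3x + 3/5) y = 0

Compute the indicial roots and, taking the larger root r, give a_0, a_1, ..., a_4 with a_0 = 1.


Write in Frobenius form y'' + (p(x)/x) y' + (q(x)/x^2) y = 0:
  p(x) = 13/5,  q(x) = -2x^2 + 3x + 3/5.
Indicial equation: r(r-1) + (13/5) r + (3/5) = 0 -> roots r_1 = -3/5, r_2 = -1.
Take r = r_1 = -3/5. Let y(x) = x^r sum_{n>=0} a_n x^n with a_0 = 1.
Substitute y = x^r sum a_n x^n and match x^{r+n}. The recurrence is
  D(n) a_n + 3 a_{n-1} - 2 a_{n-2} = 0,  where D(n) = (r+n)(r+n-1) + (13/5)(r+n) + (3/5).
  a_n = [-3 a_{n-1} + 2 a_{n-2}] / D(n).
Since the indicial polynomial factors as (r - r_1)(r - r_2), D(n) = (r_1 + n - r_1)(r_1 + n - r_2) = n(n + 2/5).
Evaluating step by step (a_0 = 1):
  n = 1: D(1) = 1(1 + 2/5) = 7/5; numerator = -3(1) = -3; a_1 = (-3)/(7/5) = -15/7
  n = 2: D(2) = 2(2 + 2/5) = 24/5; numerator = -3(-15/7) + 2(1) = 59/7; a_2 = (59/7)/(24/5) = 295/168
  n = 3: D(3) = 3(3 + 2/5) = 51/5; numerator = -3(295/168) + 2(-15/7) = -535/56; a_3 = (-535/56)/(51/5) = -2675/2856
  n = 4: D(4) = 4(4 + 2/5) = 88/5; numerator = -3(-2675/2856) + 2(295/168) = 18055/2856; a_4 = (18055/2856)/(88/5) = 90275/251328

r = -3/5; a_0 = 1; a_1 = -15/7; a_2 = 295/168; a_3 = -2675/2856; a_4 = 90275/251328


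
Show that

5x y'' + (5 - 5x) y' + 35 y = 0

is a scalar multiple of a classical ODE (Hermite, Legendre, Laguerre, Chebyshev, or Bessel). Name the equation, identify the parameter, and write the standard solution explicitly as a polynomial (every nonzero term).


All three coefficients share the factor 5; dividing through by 5 gives  x y'' + (1 - x) y' + 7 y = 0.
This matches the Laguerre equation x y'' + (1 - x) y' + n y = 0 with n = 7; the polynomial solution is L_7(x).
With y = sum_k a_k x^k, matching x^k gives (k+1)k a_{k+1} + (k+1) a_{k+1} - k a_k + n a_k = 0, i.e. (k+1)^2 a_{k+1} = (k - n) a_k = (k - 7) a_k. The right side vanishes at k = 7, so the series terminates at degree 7.
Standard normalization L_n(0) = 1 gives a_0 = 1. Work upward with a_{k+1} = (k - 7) a_k / (k+1)^2:
  a_1 = (0 - 7)(1) / 1^2 = -7/1 = -7
  a_2 = (1 - 7)(-7) / 2^2 = 42/4 = 21/2
  a_3 = (2 - 7)(21/2) / 3^2 = (-105/2)/9 = -35/6
  a_4 = (3 - 7)(-35/6) / 4^2 = (70/3)/16 = 35/24
  a_5 = (4 - 7)(35/24) / 5^2 = (-35/8)/25 = -7/40
  a_6 = (5 - 7)(-7/40) / 6^2 = (7/20)/36 = 7/720
  a_7 = (6 - 7)(7/720) / 7^2 = (-7/720)/49 = -1/5040
Hence L_7(x) = -x^7/5040 + 7 x^6/720 - 7 x^5/40 + 35 x^4/24 - 35 x^3/6 + 21 x^2/2 - 7 x + 1.

L_7(x); series = -x^7/5040 + 7 x^6/720 - 7 x^5/40 + 35 x^4/24 - 35 x^3/6 + 21 x^2/2 - 7 x + 1


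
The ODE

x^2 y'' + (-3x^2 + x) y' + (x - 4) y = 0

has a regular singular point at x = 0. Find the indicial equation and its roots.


Divide by x^2 to reach normal form y'' + P_1(x) y' + P_2(x) y = 0 with P_1(x) = -3 + 1/x and P_2(x) = 1/x - 4/x^2.
x = 0 is a singular point because the y'-coefficient -3 + 1/x has a pole at x = 0 and the y-coefficient 1/x - 4/x^2 has a pole at x = 0.
It is a regular singular point because x P_1(x) = p(x) = 1 - 3x and x^2 P_2(x) = q(x) = x - 4 are polynomials, hence analytic at x = 0.
p(0) = 1,  q(0) = -4.
Indicial equation: r(r-1) + p(0) r + q(0) = 0, i.e. r^2 + (p(0) - 1) r + q(0) = 0, i.e. r^2 - 4 = 0.
Discriminant: (0)^2 - 4(-4) = 16, so r = (0 ± 4)/2.
Solving: r_1 = 2, r_2 = -2.

indicial: r^2 - 4 = 0; roots r_1 = 2, r_2 = -2


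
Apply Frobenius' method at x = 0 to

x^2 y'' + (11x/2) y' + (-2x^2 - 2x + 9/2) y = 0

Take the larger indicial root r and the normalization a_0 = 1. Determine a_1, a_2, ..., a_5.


Write in Frobenius form y'' + (p(x)/x) y' + (q(x)/x^2) y = 0:
  p(x) = 11/2,  q(x) = -2x^2 - 2x + 9/2.
Indicial equation: r(r-1) + (11/2) r + (9/2) = 0 -> roots r_1 = -3/2, r_2 = -3.
Take r = r_1 = -3/2. Let y(x) = x^r sum_{n>=0} a_n x^n with a_0 = 1.
Substitute y = x^r sum a_n x^n and match x^{r+n}. The recurrence is
  D(n) a_n - 2 a_{n-1} - 2 a_{n-2} = 0,  where D(n) = (r+n)(r+n-1) + (11/2)(r+n) + (9/2).
  a_n = [2 a_{n-1} + 2 a_{n-2}] / D(n).
Since the indicial polynomial factors as (r - r_1)(r - r_2), D(n) = (r_1 + n - r_1)(r_1 + n - r_2) = n(n + 3/2).
Evaluating step by step (a_0 = 1):
  n = 1: D(1) = 1(1 + 3/2) = 5/2; numerator = 2(1) = 2; a_1 = (2)/(5/2) = 4/5
  n = 2: D(2) = 2(2 + 3/2) = 7; numerator = 2(4/5) + 2(1) = 18/5; a_2 = (18/5)/(7) = 18/35
  n = 3: D(3) = 3(3 + 3/2) = 27/2; numerator = 2(18/35) + 2(4/5) = 92/35; a_3 = (92/35)/(27/2) = 184/945
  n = 4: D(4) = 4(4 + 3/2) = 22; numerator = 2(184/945) + 2(18/35) = 268/189; a_4 = (268/189)/(22) = 134/2079
  n = 5: D(5) = 5(5 + 3/2) = 65/2; numerator = 2(134/2079) + 2(184/945) = 1796/3465; a_5 = (1796/3465)/(65/2) = 3592/225225

r = -3/2; a_0 = 1; a_1 = 4/5; a_2 = 18/35; a_3 = 184/945; a_4 = 134/2079; a_5 = 3592/225225


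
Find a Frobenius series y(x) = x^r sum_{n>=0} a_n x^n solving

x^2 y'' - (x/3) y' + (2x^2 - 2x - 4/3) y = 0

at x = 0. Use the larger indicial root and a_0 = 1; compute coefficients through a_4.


Write in Frobenius form y'' + (p(x)/x) y' + (q(x)/x^2) y = 0:
  p(x) = -1/3,  q(x) = 2x^2 - 2x - 4/3.
Indicial equation: r(r-1) + (-1/3) r + (-4/3) = 0 -> roots r_1 = 2, r_2 = -2/3.
Take r = r_1 = 2. Let y(x) = x^r sum_{n>=0} a_n x^n with a_0 = 1.
Substitute y = x^r sum a_n x^n and match x^{r+n}. The recurrence is
  D(n) a_n - 2 a_{n-1} + 2 a_{n-2} = 0,  where D(n) = (r+n)(r+n-1) + (-1/3)(r+n) + (-4/3).
  a_n = [2 a_{n-1} - 2 a_{n-2}] / D(n).
Since the indicial polynomial factors as (r - r_1)(r - r_2), D(n) = (r_1 + n - r_1)(r_1 + n - r_2) = n(n + 8/3).
Evaluating step by step (a_0 = 1):
  n = 1: D(1) = 1(1 + 8/3) = 11/3; numerator = 2(1) = 2; a_1 = (2)/(11/3) = 6/11
  n = 2: D(2) = 2(2 + 8/3) = 28/3; numerator = 2(6/11) - 2(1) = -10/11; a_2 = (-10/11)/(28/3) = -15/154
  n = 3: D(3) = 3(3 + 8/3) = 17; numerator = 2(-15/154) - 2(6/11) = -9/7; a_3 = (-9/7)/(17) = -9/119
  n = 4: D(4) = 4(4 + 8/3) = 80/3; numerator = 2(-9/119) - 2(-15/154) = 57/1309; a_4 = (57/1309)/(80/3) = 171/104720

r = 2; a_0 = 1; a_1 = 6/11; a_2 = -15/154; a_3 = -9/119; a_4 = 171/104720


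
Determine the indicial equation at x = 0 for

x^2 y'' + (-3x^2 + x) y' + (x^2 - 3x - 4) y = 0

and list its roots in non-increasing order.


Divide by x^2 to reach normal form y'' + P_1(x) y' + P_2(x) y = 0 with P_1(x) = -3 + 1/x and P_2(x) = 1 - 3/x - 4/x^2.
x = 0 is a singular point because the y'-coefficient -3 + 1/x has a pole at x = 0 and the y-coefficient 1 - 3/x - 4/x^2 has a pole at x = 0.
It is a regular singular point because x P_1(x) = p(x) = 1 - 3x and x^2 P_2(x) = q(x) = x^2 - 3x - 4 are polynomials, hence analytic at x = 0.
p(0) = 1,  q(0) = -4.
Indicial equation: r(r-1) + p(0) r + q(0) = 0, i.e. r^2 + (p(0) - 1) r + q(0) = 0, i.e. r^2 - 4 = 0.
Discriminant: (0)^2 - 4(-4) = 16, so r = (0 ± 4)/2.
Solving: r_1 = 2, r_2 = -2.

indicial: r^2 - 4 = 0; roots r_1 = 2, r_2 = -2


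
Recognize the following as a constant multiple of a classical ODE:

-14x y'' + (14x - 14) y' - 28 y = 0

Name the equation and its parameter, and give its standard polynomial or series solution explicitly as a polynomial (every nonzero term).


All three coefficients share the factor -14; dividing through by -14 gives  x y'' + (1 - x) y' + 2 y = 0.
This matches the Laguerre equation x y'' + (1 - x) y' + n y = 0 with n = 2; the polynomial solution is L_2(x).
With y = sum_k a_k x^k, matching x^k gives (k+1)k a_{k+1} + (k+1) a_{k+1} - k a_k + n a_k = 0, i.e. (k+1)^2 a_{k+1} = (k - n) a_k = (k - 2) a_k. The right side vanishes at k = 2, so the series terminates at degree 2.
Standard normalization L_n(0) = 1 gives a_0 = 1. Work upward with a_{k+1} = (k - 2) a_k / (k+1)^2:
  a_1 = (0 - 2)(1) / 1^2 = -2/1 = -2
  a_2 = (1 - 2)(-2) / 2^2 = 2/4 = 1/2
Hence L_2(x) = x^2/2 - 2 x + 1.

L_2(x); series = x^2/2 - 2 x + 1


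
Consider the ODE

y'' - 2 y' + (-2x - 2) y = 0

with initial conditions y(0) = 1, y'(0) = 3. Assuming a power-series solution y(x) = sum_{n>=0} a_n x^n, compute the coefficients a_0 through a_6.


Ansatz: y(x) = sum_{n>=0} a_n x^n, so y'(x) = sum_{n>=1} n a_n x^(n-1) and y''(x) = sum_{n>=2} n(n-1) a_n x^(n-2).
Substitute into P(x) y'' + Q(x) y' + R(x) y = 0 with P(x) = 1, Q(x) = -2, R(x) = -2x - 2, and match powers of x.
Initial conditions: a_0 = 1, a_1 = 3.
Setting the coefficient of each power of x to zero and solving order by order (substituting the coefficients already found):
  x^0: 2 a_2 - 2 a_1 - 2 a_0 = 0  ->  2 a_2 = 2 a_1 + 2 a_0 = 8  ->  a_2 = 4
  x^1: 6 a_3 - 4 a_2 - 2 a_1 - 2 a_0 = 0  ->  6 a_3 = 4 a_2 + 2 a_1 + 2 a_0 = 24  ->  a_3 = 4
  x^2: 12 a_4 - 6 a_3 - 2 a_2 - 2 a_1 = 0  ->  12 a_4 = 6 a_3 + 2 a_2 + 2 a_1 = 38  ->  a_4 = 19/6
  x^3: 20 a_5 - 8 a_4 - 2 a_3 - 2 a_2 = 0  ->  20 a_5 = 8 a_4 + 2 a_3 + 2 a_2 = 124/3  ->  a_5 = 31/15
  x^4: 30 a_6 - 10 a_5 - 2 a_4 - 2 a_3 = 0  ->  30 a_6 = 10 a_5 + 2 a_4 + 2 a_3 = 35  ->  a_6 = 7/6
Truncated series: y(x) = 1 + 3 x + 4 x^2 + 4 x^3 + (19/6) x^4 + (31/15) x^5 + (7/6) x^6 + O(x^7).

a_0 = 1; a_1 = 3; a_2 = 4; a_3 = 4; a_4 = 19/6; a_5 = 31/15; a_6 = 7/6


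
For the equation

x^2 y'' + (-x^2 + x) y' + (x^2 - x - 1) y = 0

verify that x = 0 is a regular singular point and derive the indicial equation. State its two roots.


Divide by x^2 to reach normal form y'' + P_1(x) y' + P_2(x) y = 0 with P_1(x) = -1 + 1/x and P_2(x) = 1 - 1/x - 1/x^2.
x = 0 is a singular point because the y'-coefficient -1 + 1/x has a pole at x = 0 and the y-coefficient 1 - 1/x - 1/x^2 has a pole at x = 0.
It is a regular singular point because x P_1(x) = p(x) = 1 - x and x^2 P_2(x) = q(x) = x^2 - x - 1 are polynomials, hence analytic at x = 0.
p(0) = 1,  q(0) = -1.
Indicial equation: r(r-1) + p(0) r + q(0) = 0, i.e. r^2 + (p(0) - 1) r + q(0) = 0, i.e. r^2 - 1 = 0.
Discriminant: (0)^2 - 4(-1) = 4, so r = (0 ± 2)/2.
Solving: r_1 = 1, r_2 = -1.

indicial: r^2 - 1 = 0; roots r_1 = 1, r_2 = -1


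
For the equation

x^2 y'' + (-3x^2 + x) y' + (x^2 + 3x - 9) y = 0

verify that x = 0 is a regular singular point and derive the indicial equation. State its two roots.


Divide by x^2 to reach normal form y'' + P_1(x) y' + P_2(x) y = 0 with P_1(x) = -3 + 1/x and P_2(x) = 1 + 3/x - 9/x^2.
x = 0 is a singular point because the y'-coefficient -3 + 1/x has a pole at x = 0 and the y-coefficient 1 + 3/x - 9/x^2 has a pole at x = 0.
It is a regular singular point because x P_1(x) = p(x) = 1 - 3x and x^2 P_2(x) = q(x) = x^2 + 3x - 9 are polynomials, hence analytic at x = 0.
p(0) = 1,  q(0) = -9.
Indicial equation: r(r-1) + p(0) r + q(0) = 0, i.e. r^2 + (p(0) - 1) r + q(0) = 0, i.e. r^2 - 9 = 0.
Discriminant: (0)^2 - 4(-9) = 36, so r = (0 ± 6)/2.
Solving: r_1 = 3, r_2 = -3.

indicial: r^2 - 9 = 0; roots r_1 = 3, r_2 = -3


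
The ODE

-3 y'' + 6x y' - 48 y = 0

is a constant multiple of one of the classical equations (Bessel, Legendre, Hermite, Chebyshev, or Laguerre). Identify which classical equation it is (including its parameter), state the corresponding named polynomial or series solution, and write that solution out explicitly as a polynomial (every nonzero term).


All three coefficients share the factor -3; dividing through by -3 gives  y'' - 2x y' + 16 y = 0.
This matches the Hermite equation y'' - 2x y' + 2n y = 0 with 2n = 16, so n = 8; the polynomial solution is H_8(x).
With y = sum_k a_k x^k, matching x^k gives (k+2)(k+1) a_{k+2} = 2(k - n) a_k = 2(k - 8) a_k. The right side vanishes at k = 8, so the series with the parity of 8 terminates at degree 8.
Standard normalization: leading coefficient of H_n is 2^n, so a_8 = 2^8 = 256. Work downward with a_k = (k+1)(k+2) a_{k+2} / (2(k - n)):
  a_6 = (7)(8)(256) / (2(6 - 8)) = 14336/(-4) = -3584
  a_4 = (5)(6)(-3584) / (2(4 - 8)) = -107520/(-8) = 13440
  a_2 = (3)(4)(13440) / (2(2 - 8)) = 161280/(-12) = -13440
  a_0 = (1)(2)(-13440) / (2(0 - 8)) = -26880/(-16) = 1680
Hence H_8(x) = 256 x^8 - 3584 x^6 + 13440 x^4 - 13440 x^2 + 1680.

H_8(x); series = 256 x^8 - 3584 x^6 + 13440 x^4 - 13440 x^2 + 1680


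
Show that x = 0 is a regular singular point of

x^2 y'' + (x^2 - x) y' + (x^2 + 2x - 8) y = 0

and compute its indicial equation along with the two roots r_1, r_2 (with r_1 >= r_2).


Divide by x^2 to reach normal form y'' + P_1(x) y' + P_2(x) y = 0 with P_1(x) = 1 - 1/x and P_2(x) = 1 + 2/x - 8/x^2.
x = 0 is a singular point because the y'-coefficient 1 - 1/x has a pole at x = 0 and the y-coefficient 1 + 2/x - 8/x^2 has a pole at x = 0.
It is a regular singular point because x P_1(x) = p(x) = x - 1 and x^2 P_2(x) = q(x) = x^2 + 2x - 8 are polynomials, hence analytic at x = 0.
p(0) = -1,  q(0) = -8.
Indicial equation: r(r-1) + p(0) r + q(0) = 0, i.e. r^2 + (p(0) - 1) r + q(0) = 0, i.e. r^2 - 2 r - 8 = 0.
Discriminant: (-2)^2 - 4(-8) = 36, so r = (2 ± 6)/2.
Solving: r_1 = 4, r_2 = -2.

indicial: r^2 - 2 r - 8 = 0; roots r_1 = 4, r_2 = -2


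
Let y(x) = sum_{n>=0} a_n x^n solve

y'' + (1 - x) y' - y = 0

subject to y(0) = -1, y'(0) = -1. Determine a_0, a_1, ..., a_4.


Ansatz: y(x) = sum_{n>=0} a_n x^n, so y'(x) = sum_{n>=1} n a_n x^(n-1) and y''(x) = sum_{n>=2} n(n-1) a_n x^(n-2).
Substitute into P(x) y'' + Q(x) y' + R(x) y = 0 with P(x) = 1, Q(x) = 1 - x, R(x) = -1, and match powers of x.
Initial conditions: a_0 = -1, a_1 = -1.
Setting the coefficient of each power of x to zero and solving order by order (substituting the coefficients already found):
  x^0: 2 a_2 + a_1 - a_0 = 0  ->  2 a_2 = -a_1 + a_0 = 0  ->  a_2 = 0
  x^1: 6 a_3 + 2 a_2 - 2 a_1 = 0  ->  6 a_3 = -2 a_2 + 2 a_1 = -2  ->  a_3 = -1/3
  x^2: 12 a_4 + 3 a_3 - 3 a_2 = 0  ->  12 a_4 = -3 a_3 + 3 a_2 = 1  ->  a_4 = 1/12
Truncated series: y(x) = -1 - x - (1/3) x^3 + (1/12) x^4 + O(x^5).

a_0 = -1; a_1 = -1; a_2 = 0; a_3 = -1/3; a_4 = 1/12


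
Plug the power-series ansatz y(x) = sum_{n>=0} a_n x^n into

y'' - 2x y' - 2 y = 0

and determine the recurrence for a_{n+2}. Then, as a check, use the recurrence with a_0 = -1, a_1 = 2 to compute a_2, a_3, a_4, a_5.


Substitute y = sum_n a_n x^n.
y''(x) has coefficient (n+2)(n+1) a_{n+2} at x^n;
-2 x y'(x) has coefficient -2 n a_n at x^n (shift);
-2 y(x) has coefficient -2 a_n at x^n.
Matching x^n: (n+2)(n+1) a_{n+2} + (-2n - 2) a_n = 0.
Thus a_{n+2} = (2n + 2) / ((n+1)(n+2)) * a_n.

Check with a_0 = -1, a_1 = 2 (apply the recurrence for n = 0, 1, 2, 3): a_0 = -1, a_1 = 2, a_2 = -1, a_3 = 4/3, a_4 = -1/2, a_5 = 8/15.

a_(n+2) = (2n + 2) / ((n+1)(n+2)) * a_n; check: a_0 = -1, a_1 = 2, a_2 = -1, a_3 = 4/3, a_4 = -1/2, a_5 = 8/15


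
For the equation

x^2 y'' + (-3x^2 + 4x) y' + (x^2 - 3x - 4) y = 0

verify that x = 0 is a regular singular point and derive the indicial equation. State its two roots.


Divide by x^2 to reach normal form y'' + P_1(x) y' + P_2(x) y = 0 with P_1(x) = -3 + 4/x and P_2(x) = 1 - 3/x - 4/x^2.
x = 0 is a singular point because the y'-coefficient -3 + 4/x has a pole at x = 0 and the y-coefficient 1 - 3/x - 4/x^2 has a pole at x = 0.
It is a regular singular point because x P_1(x) = p(x) = 4 - 3x and x^2 P_2(x) = q(x) = x^2 - 3x - 4 are polynomials, hence analytic at x = 0.
p(0) = 4,  q(0) = -4.
Indicial equation: r(r-1) + p(0) r + q(0) = 0, i.e. r^2 + (p(0) - 1) r + q(0) = 0, i.e. r^2 + 3 r - 4 = 0.
Discriminant: (3)^2 - 4(-4) = 25, so r = (-3 ± 5)/2.
Solving: r_1 = 1, r_2 = -4.

indicial: r^2 + 3 r - 4 = 0; roots r_1 = 1, r_2 = -4


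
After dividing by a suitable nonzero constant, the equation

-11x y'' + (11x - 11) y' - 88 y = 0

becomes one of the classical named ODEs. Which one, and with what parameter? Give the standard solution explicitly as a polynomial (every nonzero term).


All three coefficients share the factor -11; dividing through by -11 gives  x y'' + (1 - x) y' + 8 y = 0.
This matches the Laguerre equation x y'' + (1 - x) y' + n y = 0 with n = 8; the polynomial solution is L_8(x).
With y = sum_k a_k x^k, matching x^k gives (k+1)k a_{k+1} + (k+1) a_{k+1} - k a_k + n a_k = 0, i.e. (k+1)^2 a_{k+1} = (k - n) a_k = (k - 8) a_k. The right side vanishes at k = 8, so the series terminates at degree 8.
Standard normalization L_n(0) = 1 gives a_0 = 1. Work upward with a_{k+1} = (k - 8) a_k / (k+1)^2:
  a_1 = (0 - 8)(1) / 1^2 = -8/1 = -8
  a_2 = (1 - 8)(-8) / 2^2 = 56/4 = 14
  a_3 = (2 - 8)(14) / 3^2 = -84/9 = -28/3
  a_4 = (3 - 8)(-28/3) / 4^2 = (140/3)/16 = 35/12
  a_5 = (4 - 8)(35/12) / 5^2 = (-35/3)/25 = -7/15
  a_6 = (5 - 8)(-7/15) / 6^2 = (7/5)/36 = 7/180
  a_7 = (6 - 8)(7/180) / 7^2 = (-7/90)/49 = -1/630
  a_8 = (7 - 8)(-1/630) / 8^2 = (1/630)/64 = 1/40320
Hence L_8(x) = x^8/40320 - x^7/630 + 7 x^6/180 - 7 x^5/15 + 35 x^4/12 - 28 x^3/3 + 14 x^2 - 8 x + 1.

L_8(x); series = x^8/40320 - x^7/630 + 7 x^6/180 - 7 x^5/15 + 35 x^4/12 - 28 x^3/3 + 14 x^2 - 8 x + 1
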